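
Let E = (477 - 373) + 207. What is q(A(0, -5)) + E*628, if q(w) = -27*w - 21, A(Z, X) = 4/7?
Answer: 1366901/7 ≈ 1.9527e+5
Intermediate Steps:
A(Z, X) = 4/7 (A(Z, X) = 4*(⅐) = 4/7)
E = 311 (E = 104 + 207 = 311)
q(w) = -21 - 27*w
q(A(0, -5)) + E*628 = (-21 - 27*4/7) + 311*628 = (-21 - 108/7) + 195308 = -255/7 + 195308 = 1366901/7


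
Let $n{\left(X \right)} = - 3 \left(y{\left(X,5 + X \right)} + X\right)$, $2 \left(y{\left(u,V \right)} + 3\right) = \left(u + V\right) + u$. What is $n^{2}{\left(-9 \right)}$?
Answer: $4761$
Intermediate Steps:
$y{\left(u,V \right)} = -3 + u + \frac{V}{2}$ ($y{\left(u,V \right)} = -3 + \frac{\left(u + V\right) + u}{2} = -3 + \frac{\left(V + u\right) + u}{2} = -3 + \frac{V + 2 u}{2} = -3 + \left(u + \frac{V}{2}\right) = -3 + u + \frac{V}{2}$)
$n{\left(X \right)} = \frac{3}{2} - \frac{15 X}{2}$ ($n{\left(X \right)} = - 3 \left(\left(-3 + X + \frac{5 + X}{2}\right) + X\right) = - 3 \left(\left(-3 + X + \left(\frac{5}{2} + \frac{X}{2}\right)\right) + X\right) = - 3 \left(\left(- \frac{1}{2} + \frac{3 X}{2}\right) + X\right) = - 3 \left(- \frac{1}{2} + \frac{5 X}{2}\right) = \frac{3}{2} - \frac{15 X}{2}$)
$n^{2}{\left(-9 \right)} = \left(\frac{3}{2} - - \frac{135}{2}\right)^{2} = \left(\frac{3}{2} + \frac{135}{2}\right)^{2} = 69^{2} = 4761$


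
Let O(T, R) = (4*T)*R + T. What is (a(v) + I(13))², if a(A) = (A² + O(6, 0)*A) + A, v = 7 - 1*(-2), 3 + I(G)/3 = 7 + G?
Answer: 38025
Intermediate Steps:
I(G) = 12 + 3*G (I(G) = -9 + 3*(7 + G) = -9 + (21 + 3*G) = 12 + 3*G)
O(T, R) = T + 4*R*T (O(T, R) = 4*R*T + T = T + 4*R*T)
v = 9 (v = 7 + 2 = 9)
a(A) = A² + 7*A (a(A) = (A² + (6*(1 + 4*0))*A) + A = (A² + (6*(1 + 0))*A) + A = (A² + (6*1)*A) + A = (A² + 6*A) + A = A² + 7*A)
(a(v) + I(13))² = (9*(7 + 9) + (12 + 3*13))² = (9*16 + (12 + 39))² = (144 + 51)² = 195² = 38025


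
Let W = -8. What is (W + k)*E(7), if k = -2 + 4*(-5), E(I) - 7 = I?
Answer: -420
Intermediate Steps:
E(I) = 7 + I
k = -22 (k = -2 - 20 = -22)
(W + k)*E(7) = (-8 - 22)*(7 + 7) = -30*14 = -420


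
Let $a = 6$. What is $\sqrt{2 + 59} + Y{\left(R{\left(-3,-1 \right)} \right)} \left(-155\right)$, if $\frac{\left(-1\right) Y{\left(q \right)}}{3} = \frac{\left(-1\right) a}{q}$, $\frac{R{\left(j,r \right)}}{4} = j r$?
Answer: $- \frac{465}{2} + \sqrt{61} \approx -224.69$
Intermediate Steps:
$R{\left(j,r \right)} = 4 j r$
$Y{\left(q \right)} = \frac{18}{q}$ ($Y{\left(q \right)} = - 3 \frac{\left(-1\right) 6}{q} = - 3 \left(- \frac{6}{q}\right) = \frac{18}{q}$)
$\sqrt{2 + 59} + Y{\left(R{\left(-3,-1 \right)} \right)} \left(-155\right) = \sqrt{2 + 59} + \frac{18}{4 \left(-3\right) \left(-1\right)} \left(-155\right) = \sqrt{61} + \frac{18}{12} \left(-155\right) = \sqrt{61} + 18 \cdot \frac{1}{12} \left(-155\right) = \sqrt{61} + \frac{3}{2} \left(-155\right) = \sqrt{61} - \frac{465}{2} = - \frac{465}{2} + \sqrt{61}$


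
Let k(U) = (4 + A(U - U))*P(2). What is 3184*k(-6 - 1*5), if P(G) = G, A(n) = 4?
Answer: 50944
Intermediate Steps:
k(U) = 16 (k(U) = (4 + 4)*2 = 8*2 = 16)
3184*k(-6 - 1*5) = 3184*16 = 50944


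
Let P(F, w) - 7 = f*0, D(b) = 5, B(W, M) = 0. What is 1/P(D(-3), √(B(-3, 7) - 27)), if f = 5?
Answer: ⅐ ≈ 0.14286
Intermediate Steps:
P(F, w) = 7 (P(F, w) = 7 + 5*0 = 7 + 0 = 7)
1/P(D(-3), √(B(-3, 7) - 27)) = 1/7 = ⅐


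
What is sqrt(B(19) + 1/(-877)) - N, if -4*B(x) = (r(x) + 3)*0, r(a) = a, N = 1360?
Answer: -1360 + I*sqrt(877)/877 ≈ -1360.0 + 0.033768*I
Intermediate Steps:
B(x) = 0 (B(x) = -(x + 3)*0/4 = -(3 + x)*0/4 = -1/4*0 = 0)
sqrt(B(19) + 1/(-877)) - N = sqrt(0 + 1/(-877)) - 1*1360 = sqrt(0 - 1/877) - 1360 = sqrt(-1/877) - 1360 = I*sqrt(877)/877 - 1360 = -1360 + I*sqrt(877)/877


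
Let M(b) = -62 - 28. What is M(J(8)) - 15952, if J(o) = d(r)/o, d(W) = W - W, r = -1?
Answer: -16042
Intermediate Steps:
d(W) = 0
J(o) = 0 (J(o) = 0/o = 0)
M(b) = -90
M(J(8)) - 15952 = -90 - 15952 = -16042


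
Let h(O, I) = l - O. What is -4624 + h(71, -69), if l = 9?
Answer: -4686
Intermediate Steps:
h(O, I) = 9 - O
-4624 + h(71, -69) = -4624 + (9 - 1*71) = -4624 + (9 - 71) = -4624 - 62 = -4686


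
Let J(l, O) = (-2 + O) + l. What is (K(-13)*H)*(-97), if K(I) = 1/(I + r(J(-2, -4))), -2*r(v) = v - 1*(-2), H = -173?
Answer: -16781/10 ≈ -1678.1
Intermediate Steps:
J(l, O) = -2 + O + l
r(v) = -1 - v/2 (r(v) = -(v - 1*(-2))/2 = -(v + 2)/2 = -(2 + v)/2 = -1 - v/2)
K(I) = 1/(3 + I) (K(I) = 1/(I + (-1 - (-2 - 4 - 2)/2)) = 1/(I + (-1 - ½*(-8))) = 1/(I + (-1 + 4)) = 1/(I + 3) = 1/(3 + I))
(K(-13)*H)*(-97) = (-173/(3 - 13))*(-97) = (-173/(-10))*(-97) = -⅒*(-173)*(-97) = (173/10)*(-97) = -16781/10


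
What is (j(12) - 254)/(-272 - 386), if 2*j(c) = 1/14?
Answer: 7111/18424 ≈ 0.38596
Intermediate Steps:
j(c) = 1/28 (j(c) = (½)/14 = (½)*(1/14) = 1/28)
(j(12) - 254)/(-272 - 386) = (1/28 - 254)/(-272 - 386) = -7111/28/(-658) = -7111/28*(-1/658) = 7111/18424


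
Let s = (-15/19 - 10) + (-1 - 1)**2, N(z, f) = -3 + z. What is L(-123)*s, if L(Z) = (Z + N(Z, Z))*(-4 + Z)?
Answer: -4079367/19 ≈ -2.1470e+5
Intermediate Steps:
L(Z) = (-4 + Z)*(-3 + 2*Z) (L(Z) = (Z + (-3 + Z))*(-4 + Z) = (-3 + 2*Z)*(-4 + Z) = (-4 + Z)*(-3 + 2*Z))
s = -129/19 (s = (-15*1/19 - 10) + (-2)**2 = (-15/19 - 10) + 4 = -205/19 + 4 = -129/19 ≈ -6.7895)
L(-123)*s = (12 - 11*(-123) + 2*(-123)**2)*(-129/19) = (12 + 1353 + 2*15129)*(-129/19) = (12 + 1353 + 30258)*(-129/19) = 31623*(-129/19) = -4079367/19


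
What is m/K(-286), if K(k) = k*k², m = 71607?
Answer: -71607/23393656 ≈ -0.0030610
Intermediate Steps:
K(k) = k³
m/K(-286) = 71607/((-286)³) = 71607/(-23393656) = 71607*(-1/23393656) = -71607/23393656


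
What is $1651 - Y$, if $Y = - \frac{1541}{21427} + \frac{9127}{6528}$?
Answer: $\frac{230748873275}{139875456} \approx 1649.7$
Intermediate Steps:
$Y = \frac{185504581}{139875456}$ ($Y = \left(-1541\right) \frac{1}{21427} + 9127 \cdot \frac{1}{6528} = - \frac{1541}{21427} + \frac{9127}{6528} = \frac{185504581}{139875456} \approx 1.3262$)
$1651 - Y = 1651 - \frac{185504581}{139875456} = \frac{230748873275}{139875456}$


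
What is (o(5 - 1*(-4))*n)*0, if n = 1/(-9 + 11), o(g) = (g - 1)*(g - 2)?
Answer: 0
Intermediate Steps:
o(g) = (-1 + g)*(-2 + g)
n = ½ (n = 1/2 = ½ ≈ 0.50000)
(o(5 - 1*(-4))*n)*0 = ((2 + (5 - 1*(-4))² - 3*(5 - 1*(-4)))*(½))*0 = ((2 + (5 + 4)² - 3*(5 + 4))*(½))*0 = ((2 + 9² - 3*9)*(½))*0 = ((2 + 81 - 27)*(½))*0 = (56*(½))*0 = 28*0 = 0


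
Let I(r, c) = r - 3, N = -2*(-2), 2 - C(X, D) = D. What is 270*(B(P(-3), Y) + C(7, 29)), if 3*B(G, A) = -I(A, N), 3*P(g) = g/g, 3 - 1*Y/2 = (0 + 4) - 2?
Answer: -7200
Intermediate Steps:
C(X, D) = 2 - D
N = 4
I(r, c) = -3 + r
Y = 2 (Y = 6 - 2*((0 + 4) - 2) = 6 - 2*(4 - 2) = 6 - 2*2 = 6 - 4 = 2)
P(g) = ⅓ (P(g) = (g/g)/3 = (⅓)*1 = ⅓)
B(G, A) = 1 - A/3 (B(G, A) = (-(-3 + A))/3 = (3 - A)/3 = 1 - A/3)
270*(B(P(-3), Y) + C(7, 29)) = 270*((1 - ⅓*2) + (2 - 1*29)) = 270*((1 - ⅔) + (2 - 29)) = 270*(⅓ - 27) = 270*(-80/3) = -7200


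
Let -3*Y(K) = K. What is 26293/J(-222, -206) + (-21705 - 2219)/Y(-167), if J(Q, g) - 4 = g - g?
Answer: 4103843/668 ≈ 6143.5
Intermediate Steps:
Y(K) = -K/3
J(Q, g) = 4 (J(Q, g) = 4 + (g - g) = 4 + 0 = 4)
26293/J(-222, -206) + (-21705 - 2219)/Y(-167) = 26293/4 + (-21705 - 2219)/((-⅓*(-167))) = 26293*(¼) - 23924/167/3 = 26293/4 - 23924*3/167 = 26293/4 - 71772/167 = 4103843/668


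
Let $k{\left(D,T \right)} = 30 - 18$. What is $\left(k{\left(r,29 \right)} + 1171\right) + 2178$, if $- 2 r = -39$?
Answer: $3361$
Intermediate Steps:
$r = \frac{39}{2}$ ($r = \left(- \frac{1}{2}\right) \left(-39\right) = \frac{39}{2} \approx 19.5$)
$k{\left(D,T \right)} = 12$ ($k{\left(D,T \right)} = 30 - 18 = 12$)
$\left(k{\left(r,29 \right)} + 1171\right) + 2178 = \left(12 + 1171\right) + 2178 = 1183 + 2178 = 3361$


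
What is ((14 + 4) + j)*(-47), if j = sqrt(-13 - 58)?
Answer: -846 - 47*I*sqrt(71) ≈ -846.0 - 396.03*I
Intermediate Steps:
j = I*sqrt(71) (j = sqrt(-71) = I*sqrt(71) ≈ 8.4261*I)
((14 + 4) + j)*(-47) = ((14 + 4) + I*sqrt(71))*(-47) = (18 + I*sqrt(71))*(-47) = -846 - 47*I*sqrt(71)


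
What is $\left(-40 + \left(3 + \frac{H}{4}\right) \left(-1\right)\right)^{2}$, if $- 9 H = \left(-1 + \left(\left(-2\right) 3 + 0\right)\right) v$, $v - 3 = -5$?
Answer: $\frac{588289}{324} \approx 1815.7$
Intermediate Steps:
$v = -2$ ($v = 3 - 5 = -2$)
$H = - \frac{14}{9}$ ($H = - \frac{\left(-1 + \left(\left(-2\right) 3 + 0\right)\right) \left(-2\right)}{9} = - \frac{\left(-1 + \left(-6 + 0\right)\right) \left(-2\right)}{9} = - \frac{\left(-1 - 6\right) \left(-2\right)}{9} = - \frac{\left(-7\right) \left(-2\right)}{9} = \left(- \frac{1}{9}\right) 14 = - \frac{14}{9} \approx -1.5556$)
$\left(-40 + \left(3 + \frac{H}{4}\right) \left(-1\right)\right)^{2} = \left(-40 + \left(3 - \frac{14}{9 \cdot 4}\right) \left(-1\right)\right)^{2} = \left(-40 + \left(3 - \frac{7}{18}\right) \left(-1\right)\right)^{2} = \left(-40 + \frac{47}{18} \left(-1\right)\right)^{2} = \left(-40 - \frac{47}{18}\right)^{2} = \left(- \frac{767}{18}\right)^{2} = \frac{588289}{324}$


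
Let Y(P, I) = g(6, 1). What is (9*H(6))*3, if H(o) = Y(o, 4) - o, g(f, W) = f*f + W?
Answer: 837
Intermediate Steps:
g(f, W) = W + f² (g(f, W) = f² + W = W + f²)
Y(P, I) = 37 (Y(P, I) = 1 + 6² = 1 + 36 = 37)
H(o) = 37 - o
(9*H(6))*3 = (9*(37 - 1*6))*3 = (9*(37 - 6))*3 = (9*31)*3 = 279*3 = 837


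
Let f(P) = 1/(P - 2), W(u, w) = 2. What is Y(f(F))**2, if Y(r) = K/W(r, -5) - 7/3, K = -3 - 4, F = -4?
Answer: 1225/36 ≈ 34.028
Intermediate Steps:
K = -7
f(P) = 1/(-2 + P)
Y(r) = -35/6 (Y(r) = -7/2 - 7/3 = -35/6)
Y(f(F))**2 = (-35/6)**2 = 1225/36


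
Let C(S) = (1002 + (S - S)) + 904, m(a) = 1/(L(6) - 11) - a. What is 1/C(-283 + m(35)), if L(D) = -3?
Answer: 1/1906 ≈ 0.00052466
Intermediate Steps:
m(a) = -1/14 - a (m(a) = 1/(-3 - 11) - a = 1/(-14) - a = -1/14 - a)
C(S) = 1906 (C(S) = (1002 + 0) + 904 = 1002 + 904 = 1906)
1/C(-283 + m(35)) = 1/1906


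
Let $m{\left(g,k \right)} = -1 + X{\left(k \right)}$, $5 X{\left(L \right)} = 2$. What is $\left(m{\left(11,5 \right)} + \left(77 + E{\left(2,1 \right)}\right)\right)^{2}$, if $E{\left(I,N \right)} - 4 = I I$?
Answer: $\frac{178084}{25} \approx 7123.4$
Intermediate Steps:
$E{\left(I,N \right)} = 4 + I^{2}$ ($E{\left(I,N \right)} = 4 + I I = 4 + I^{2}$)
$X{\left(L \right)} = \frac{2}{5}$ ($X{\left(L \right)} = \frac{1}{5} \cdot 2 = \frac{2}{5}$)
$m{\left(g,k \right)} = - \frac{3}{5}$ ($m{\left(g,k \right)} = -1 + \frac{2}{5} = - \frac{3}{5}$)
$\left(m{\left(11,5 \right)} + \left(77 + E{\left(2,1 \right)}\right)\right)^{2} = \left(- \frac{3}{5} + \left(77 + \left(4 + 2^{2}\right)\right)\right)^{2} = \left(- \frac{3}{5} + \left(77 + \left(4 + 4\right)\right)\right)^{2} = \left(- \frac{3}{5} + \left(77 + 8\right)\right)^{2} = \left(- \frac{3}{5} + 85\right)^{2} = \left(\frac{422}{5}\right)^{2} = \frac{178084}{25}$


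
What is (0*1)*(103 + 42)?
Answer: 0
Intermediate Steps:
(0*1)*(103 + 42) = 0*145 = 0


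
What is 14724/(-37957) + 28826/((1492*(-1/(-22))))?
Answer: 6012324599/14157961 ≈ 424.66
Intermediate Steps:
14724/(-37957) + 28826/((1492*(-1/(-22)))) = 14724*(-1/37957) + 28826/((1492*(-1*(-1/22)))) = -14724/37957 + 28826/((1492*(1/22))) = -14724/37957 + 28826/(746/11) = -14724/37957 + 28826*(11/746) = -14724/37957 + 158543/373 = 6012324599/14157961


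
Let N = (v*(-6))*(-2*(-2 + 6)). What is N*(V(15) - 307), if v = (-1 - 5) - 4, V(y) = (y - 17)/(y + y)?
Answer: 147392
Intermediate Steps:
V(y) = (-17 + y)/(2*y) (V(y) = (-17 + y)/((2*y)) = (-17 + y)*(1/(2*y)) = (-17 + y)/(2*y))
v = -10 (v = -6 - 4 = -10)
N = -480 (N = (-10*(-6))*(-2*(-2 + 6)) = 60*(-2*4) = 60*(-8) = -480)
N*(V(15) - 307) = -480*((½)*(-17 + 15)/15 - 307) = -480*((½)*(1/15)*(-2) - 307) = -480*(-1/15 - 307) = -480*(-4606/15) = 147392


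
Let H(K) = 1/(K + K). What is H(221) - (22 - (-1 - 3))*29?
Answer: -333267/442 ≈ -754.00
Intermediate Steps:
H(K) = 1/(2*K)
H(221) - (22 - (-1 - 3))*29 = (1/2)/221 - (22 - (-1 - 3))*29 = (1/2)*(1/221) - (22 - 1*(-4))*29 = 1/442 - (22 + 4)*29 = 1/442 - 26*29 = 1/442 - 1*754 = 1/442 - 754 = -333267/442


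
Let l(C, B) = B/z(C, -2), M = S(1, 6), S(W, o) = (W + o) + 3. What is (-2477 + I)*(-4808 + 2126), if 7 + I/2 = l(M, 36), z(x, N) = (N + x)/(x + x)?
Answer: 6198102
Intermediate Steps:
z(x, N) = (N + x)/(2*x) (z(x, N) = (N + x)/((2*x)) = (N + x)*(1/(2*x)) = (N + x)/(2*x))
S(W, o) = 3 + W + o
M = 10 (M = 3 + 1 + 6 = 10)
l(C, B) = 2*B*C/(-2 + C) (l(C, B) = B/(((-2 + C)/(2*C))) = B*(2*C/(-2 + C)) = 2*B*C/(-2 + C))
I = 166 (I = -14 + 2*(2*36*10/(-2 + 10)) = -14 + 2*(2*36*10/8) = -14 + 2*(2*36*10*(⅛)) = -14 + 2*90 = -14 + 180 = 166)
(-2477 + I)*(-4808 + 2126) = (-2477 + 166)*(-4808 + 2126) = -2311*(-2682) = 6198102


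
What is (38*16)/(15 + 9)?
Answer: 76/3 ≈ 25.333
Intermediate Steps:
(38*16)/(15 + 9) = 608/24 = 608*(1/24) = 76/3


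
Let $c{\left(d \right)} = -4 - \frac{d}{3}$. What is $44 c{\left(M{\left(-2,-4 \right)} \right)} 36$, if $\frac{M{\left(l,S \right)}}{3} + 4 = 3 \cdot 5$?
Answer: $-23760$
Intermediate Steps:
$M{\left(l,S \right)} = 33$ ($M{\left(l,S \right)} = -12 + 3 \cdot 3 \cdot 5 = -12 + 3 \cdot 15 = -12 + 45 = 33$)
$c{\left(d \right)} = -4 - \frac{d}{3}$ ($c{\left(d \right)} = -4 - d \frac{1}{3} = -4 - \frac{d}{3}$)
$44 c{\left(M{\left(-2,-4 \right)} \right)} 36 = 44 \left(-4 - 11\right) 36 = 44 \left(-15\right) 36 = \left(-660\right) 36 = -23760$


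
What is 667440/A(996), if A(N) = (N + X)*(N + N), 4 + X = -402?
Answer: 2781/4897 ≈ 0.56790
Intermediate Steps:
X = -406 (X = -4 - 402 = -406)
A(N) = 2*N*(-406 + N) (A(N) = (N - 406)*(N + N) = (-406 + N)*(2*N) = 2*N*(-406 + N))
667440/A(996) = 667440/((2*996*(-406 + 996))) = 667440/((2*996*590)) = 667440/1175280 = 667440*(1/1175280) = 2781/4897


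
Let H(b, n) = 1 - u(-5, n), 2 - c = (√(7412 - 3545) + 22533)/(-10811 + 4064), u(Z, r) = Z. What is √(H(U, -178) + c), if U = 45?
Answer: √(516206223 + 6747*√3867)/6747 ≈ 3.3688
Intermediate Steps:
c = 12009/2249 + √3867/6747 (c = 2 - (√(7412 - 3545) + 22533)/(-10811 + 4064) = 2 - (√3867 + 22533)/(-6747) = 2 - (22533 + √3867)*(-1)/6747 = 2 - (-7511/2249 - √3867/6747) = 2 + (7511/2249 + √3867/6747) = 12009/2249 + √3867/6747 ≈ 5.3489)
H(b, n) = 6 (H(b, n) = 1 - 1*(-5) = 1 + 5 = 6)
√(H(U, -178) + c) = √(6 + (12009/2249 + √3867/6747)) = √(25503/2249 + √3867/6747)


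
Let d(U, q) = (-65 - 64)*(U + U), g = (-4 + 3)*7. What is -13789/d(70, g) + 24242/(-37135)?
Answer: 2121257/19161660 ≈ 0.11070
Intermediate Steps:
g = -7 (g = -1*7 = -7)
d(U, q) = -258*U
-13789/d(70, g) + 24242/(-37135) = -13789/((-258*70)) + 24242/(-37135) = -13789/(-18060) + 24242*(-1/37135) = -13789*(-1/18060) - 24242/37135 = 13789/18060 - 24242/37135 = 2121257/19161660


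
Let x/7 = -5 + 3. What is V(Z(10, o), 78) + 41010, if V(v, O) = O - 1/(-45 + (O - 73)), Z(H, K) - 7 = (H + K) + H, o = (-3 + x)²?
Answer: 1643521/40 ≈ 41088.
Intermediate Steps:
x = -14 (x = 7*(-5 + 3) = 7*(-2) = -14)
o = 289 (o = (-3 - 14)² = (-17)² = 289)
Z(H, K) = 7 + K + 2*H (Z(H, K) = 7 + ((H + K) + H) = 7 + (K + 2*H) = 7 + K + 2*H)
V(v, O) = O - 1/(-118 + O) (V(v, O) = O - 1/(-45 + (-73 + O)) = O - 1/(-118 + O))
V(Z(10, o), 78) + 41010 = (-1 + 78² - 118*78)/(-118 + 78) + 41010 = (-1 + 6084 - 9204)/(-40) + 41010 = -1/40*(-3121) + 41010 = 3121/40 + 41010 = 1643521/40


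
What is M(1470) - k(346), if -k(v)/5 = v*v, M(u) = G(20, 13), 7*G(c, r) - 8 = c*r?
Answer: 4190328/7 ≈ 5.9862e+5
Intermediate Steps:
G(c, r) = 8/7 + c*r/7 (G(c, r) = 8/7 + (c*r)/7 = 8/7 + c*r/7)
M(u) = 268/7 (M(u) = 8/7 + (1/7)*20*13 = 8/7 + 260/7 = 268/7)
k(v) = -5*v**2 (k(v) = -5*v*v = -5*v**2)
M(1470) - k(346) = 268/7 - (-5)*346**2 = 268/7 - (-5)*119716 = 268/7 - 1*(-598580) = 268/7 + 598580 = 4190328/7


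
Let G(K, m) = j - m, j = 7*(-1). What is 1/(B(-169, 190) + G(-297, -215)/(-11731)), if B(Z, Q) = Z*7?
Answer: -11731/13877981 ≈ -0.00084530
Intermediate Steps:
j = -7
G(K, m) = -7 - m
B(Z, Q) = 7*Z
1/(B(-169, 190) + G(-297, -215)/(-11731)) = 1/(7*(-169) + (-7 - 1*(-215))/(-11731)) = 1/(-1183 + (-7 + 215)*(-1/11731)) = 1/(-1183 + 208*(-1/11731)) = 1/(-1183 - 208/11731) = 1/(-13877981/11731) = -11731/13877981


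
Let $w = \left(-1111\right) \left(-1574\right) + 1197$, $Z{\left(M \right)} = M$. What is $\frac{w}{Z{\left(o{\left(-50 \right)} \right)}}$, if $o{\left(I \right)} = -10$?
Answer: $- \frac{1749911}{10} \approx -1.7499 \cdot 10^{5}$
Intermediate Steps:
$w = 1749911$ ($w = 1748714 + 1197 = 1749911$)
$\frac{w}{Z{\left(o{\left(-50 \right)} \right)}} = \frac{1749911}{-10} = 1749911 \left(- \frac{1}{10}\right) = - \frac{1749911}{10}$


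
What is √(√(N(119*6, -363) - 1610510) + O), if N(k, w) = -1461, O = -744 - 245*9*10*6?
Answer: √(-133044 + I*√1611971) ≈ 1.74 + 364.76*I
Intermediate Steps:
O = -133044 (O = -744 - 22050*6 = -744 - 245*540 = -744 - 132300 = -133044)
√(√(N(119*6, -363) - 1610510) + O) = √(√(-1461 - 1610510) - 133044) = √(√(-1611971) - 133044) = √(I*√1611971 - 133044) = √(-133044 + I*√1611971)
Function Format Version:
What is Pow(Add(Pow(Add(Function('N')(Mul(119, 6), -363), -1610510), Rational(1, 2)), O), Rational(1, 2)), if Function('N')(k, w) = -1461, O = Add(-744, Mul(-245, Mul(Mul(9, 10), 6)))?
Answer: Pow(Add(-133044, Mul(I, Pow(1611971, Rational(1, 2)))), Rational(1, 2)) ≈ Add(1.740, Mul(364.76, I))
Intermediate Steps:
O = -133044 (O = Add(-744, Mul(-245, Mul(90, 6))) = Add(-744, Mul(-245, 540)) = Add(-744, -132300) = -133044)
Pow(Add(Pow(Add(Function('N')(Mul(119, 6), -363), -1610510), Rational(1, 2)), O), Rational(1, 2)) = Pow(Add(Pow(Add(-1461, -1610510), Rational(1, 2)), -133044), Rational(1, 2)) = Pow(Add(Pow(-1611971, Rational(1, 2)), -133044), Rational(1, 2)) = Pow(Add(Mul(I, Pow(1611971, Rational(1, 2))), -133044), Rational(1, 2)) = Pow(Add(-133044, Mul(I, Pow(1611971, Rational(1, 2)))), Rational(1, 2))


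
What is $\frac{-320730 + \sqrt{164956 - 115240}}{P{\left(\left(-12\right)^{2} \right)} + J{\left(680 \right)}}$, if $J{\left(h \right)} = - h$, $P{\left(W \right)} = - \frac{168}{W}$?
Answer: $\frac{1924380}{4087} - \frac{36 \sqrt{1381}}{4087} \approx 470.53$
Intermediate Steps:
$\frac{-320730 + \sqrt{164956 - 115240}}{P{\left(\left(-12\right)^{2} \right)} + J{\left(680 \right)}} = \frac{-320730 + \sqrt{164956 - 115240}}{- \frac{168}{\left(-12\right)^{2}} - 680} = \frac{-320730 + \sqrt{49716}}{- \frac{168}{144} - 680} = \frac{-320730 + 6 \sqrt{1381}}{\left(-168\right) \frac{1}{144} - 680} = \frac{-320730 + 6 \sqrt{1381}}{- \frac{7}{6} - 680} = \frac{-320730 + 6 \sqrt{1381}}{- \frac{4087}{6}} = \left(-320730 + 6 \sqrt{1381}\right) \left(- \frac{6}{4087}\right) = \frac{1924380}{4087} - \frac{36 \sqrt{1381}}{4087}$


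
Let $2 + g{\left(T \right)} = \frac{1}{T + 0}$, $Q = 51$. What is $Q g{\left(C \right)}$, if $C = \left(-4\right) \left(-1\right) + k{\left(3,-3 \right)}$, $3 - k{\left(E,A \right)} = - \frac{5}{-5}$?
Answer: $- \frac{187}{2} \approx -93.5$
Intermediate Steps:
$k{\left(E,A \right)} = 2$ ($k{\left(E,A \right)} = 3 - - \frac{5}{-5} = 3 - \left(-5\right) \left(- \frac{1}{5}\right) = 3 - 1 = 2$)
$C = 6$ ($C = \left(-4\right) \left(-1\right) + 2 = 4 + 2 = 6$)
$g{\left(T \right)} = -2 + \frac{1}{T}$ ($g{\left(T \right)} = -2 + \frac{1}{T + 0} = -2 + \frac{1}{T}$)
$Q g{\left(C \right)} = 51 \left(-2 + \frac{1}{6}\right) = 51 \left(- \frac{11}{6}\right) = - \frac{187}{2}$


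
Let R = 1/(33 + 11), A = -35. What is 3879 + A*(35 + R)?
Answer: 116741/44 ≈ 2653.2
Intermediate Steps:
R = 1/44 ≈ 0.022727
3879 + A*(35 + R) = 3879 - 35*(35 + 1/44) = 3879 - 35*1541/44 = 3879 - 53935/44 = 116741/44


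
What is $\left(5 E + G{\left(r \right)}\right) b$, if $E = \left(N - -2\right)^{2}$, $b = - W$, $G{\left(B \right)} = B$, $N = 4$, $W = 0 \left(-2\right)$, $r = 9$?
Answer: $0$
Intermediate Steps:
$W = 0$
$b = 0$ ($b = \left(-1\right) 0 = 0$)
$E = 36$ ($E = \left(4 - -2\right)^{2} = \left(4 + 2\right)^{2} = 6^{2} = 36$)
$\left(5 E + G{\left(r \right)}\right) b = \left(5 \cdot 36 + 9\right) 0 = \left(180 + 9\right) 0 = 189 \cdot 0 = 0$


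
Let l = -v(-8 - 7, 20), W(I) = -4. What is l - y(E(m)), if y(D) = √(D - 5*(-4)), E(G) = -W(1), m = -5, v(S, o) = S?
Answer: 15 - 2*√6 ≈ 10.101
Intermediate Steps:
l = 15 (l = -(-8 - 7) = -1*(-15) = 15)
E(G) = 4 (E(G) = -1*(-4) = 4)
y(D) = √(20 + D) (y(D) = √(D + 20) = √(20 + D))
l - y(E(m)) = 15 - √(20 + 4) = 15 - √24 = 15 - 2*√6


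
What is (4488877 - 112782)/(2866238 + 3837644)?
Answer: 4376095/6703882 ≈ 0.65277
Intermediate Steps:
(4488877 - 112782)/(2866238 + 3837644) = 4376095/6703882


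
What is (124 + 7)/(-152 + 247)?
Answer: 131/95 ≈ 1.3789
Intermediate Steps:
(124 + 7)/(-152 + 247) = 131/95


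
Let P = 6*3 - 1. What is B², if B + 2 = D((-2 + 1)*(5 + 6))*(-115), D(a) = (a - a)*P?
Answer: 4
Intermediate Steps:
P = 17 (P = 18 - 1 = 17)
D(a) = 0 (D(a) = (a - a)*17 = 0*17 = 0)
B = -2 (B = -2 + 0*(-115) = -2 + 0 = -2)
B² = (-2)² = 4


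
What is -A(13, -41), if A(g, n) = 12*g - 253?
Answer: 97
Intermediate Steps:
A(g, n) = -253 + 12*g
-A(13, -41) = -(-253 + 12*13) = -(-253 + 156) = -1*(-97) = 97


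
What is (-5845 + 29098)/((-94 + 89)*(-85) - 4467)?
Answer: -23253/4042 ≈ -5.7528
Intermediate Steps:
(-5845 + 29098)/((-94 + 89)*(-85) - 4467) = 23253/(-5*(-85) - 4467) = 23253/(425 - 4467) = 23253/(-4042) = 23253*(-1/4042) = -23253/4042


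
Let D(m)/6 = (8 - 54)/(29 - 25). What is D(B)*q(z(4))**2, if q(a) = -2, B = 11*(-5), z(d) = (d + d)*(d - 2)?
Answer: -276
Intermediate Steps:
z(d) = 2*d*(-2 + d) (z(d) = (2*d)*(-2 + d) = 2*d*(-2 + d))
B = -55
D(m) = -69 (D(m) = 6*((8 - 54)/(29 - 25)) = 6*(-46/4) = 6*(-46*1/4) = 6*(-23/2) = -69)
D(B)*q(z(4))**2 = -69*(-2)**2 = -69*4 = -276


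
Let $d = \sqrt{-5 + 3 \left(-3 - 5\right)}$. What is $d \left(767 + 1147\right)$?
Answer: $1914 i \sqrt{29} \approx 10307.0 i$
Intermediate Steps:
$d = i \sqrt{29}$ ($d = \sqrt{-5 + 3 \left(-8\right)} = \sqrt{-5 - 24} = \sqrt{-29} = i \sqrt{29} \approx 5.3852 i$)
$d \left(767 + 1147\right) = i \sqrt{29} \left(767 + 1147\right) = i \sqrt{29} \cdot 1914 = 1914 i \sqrt{29}$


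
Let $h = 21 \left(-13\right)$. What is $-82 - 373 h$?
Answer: $101747$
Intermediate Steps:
$h = -273$
$-82 - 373 h = -82 - -101829 = -82 + 101829 = 101747$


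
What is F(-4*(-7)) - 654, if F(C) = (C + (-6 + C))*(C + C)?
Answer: 2146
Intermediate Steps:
F(C) = 2*C*(-6 + 2*C) (F(C) = (-6 + 2*C)*(2*C) = 2*C*(-6 + 2*C))
F(-4*(-7)) - 654 = 4*(-4*(-7))*(-3 - 4*(-7)) - 654 = 4*28*(-3 + 28) - 654 = 4*28*25 - 654 = 2800 - 654 = 2146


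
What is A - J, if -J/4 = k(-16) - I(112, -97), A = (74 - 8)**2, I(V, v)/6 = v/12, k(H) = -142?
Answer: 3982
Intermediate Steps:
I(V, v) = v/2 (I(V, v) = 6*(v/12) = v/2)
A = 4356 (A = 66**2 = 4356)
J = 374 (J = -4*(-142 - (-97)/2) = -4*(-142 - 1*(-97/2)) = -4*(-142 + 97/2) = -4*(-187/2) = 374)
A - J = 4356 - 1*374 = 4356 - 374 = 3982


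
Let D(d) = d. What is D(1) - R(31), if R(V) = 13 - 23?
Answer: 11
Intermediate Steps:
R(V) = -10
D(1) - R(31) = 1 - 1*(-10) = 1 + 10 = 11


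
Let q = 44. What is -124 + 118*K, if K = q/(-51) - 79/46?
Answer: -502579/1173 ≈ -428.46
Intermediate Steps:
K = -6053/2346 (K = 44/(-51) - 79/46 = 44*(-1/51) - 79*1/46 = -44/51 - 79/46 = -6053/2346 ≈ -2.5801)
-124 + 118*K = -124 + 118*(-6053/2346) = -124 - 357127/1173 = -502579/1173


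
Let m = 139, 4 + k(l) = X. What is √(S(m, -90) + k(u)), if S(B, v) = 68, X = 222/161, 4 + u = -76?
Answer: √1694686/161 ≈ 8.0857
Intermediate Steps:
u = -80 (u = -4 - 76 = -80)
X = 222/161 (X = 222*(1/161) = 222/161 ≈ 1.3789)
k(l) = -422/161 (k(l) = -4 + 222/161 = -422/161)
√(S(m, -90) + k(u)) = √(68 - 422/161) = √(10526/161) = √1694686/161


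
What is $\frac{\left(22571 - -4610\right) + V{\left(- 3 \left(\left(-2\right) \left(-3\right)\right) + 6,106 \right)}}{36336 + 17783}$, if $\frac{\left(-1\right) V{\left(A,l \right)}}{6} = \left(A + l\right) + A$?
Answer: $\frac{2053}{4163} \approx 0.49315$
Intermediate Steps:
$V{\left(A,l \right)} = - 12 A - 6 l$ ($V{\left(A,l \right)} = - 6 \left(\left(A + l\right) + A\right) = - 6 \left(l + 2 A\right) = - 12 A - 6 l$)
$\frac{\left(22571 - -4610\right) + V{\left(- 3 \left(\left(-2\right) \left(-3\right)\right) + 6,106 \right)}}{36336 + 17783} = \frac{\left(22571 - -4610\right) - \left(636 + 12 \left(- 3 \left(\left(-2\right) \left(-3\right)\right) + 6\right)\right)}{36336 + 17783} = \frac{\left(22571 + 4610\right) - \left(636 + 12 \left(\left(-3\right) 6 + 6\right)\right)}{54119} = \left(27181 - \left(636 + 12 \left(-18 + 6\right)\right)\right) \frac{1}{54119} = \left(27181 - 492\right) \frac{1}{54119} = 26689 \cdot \frac{1}{54119} = \frac{2053}{4163}$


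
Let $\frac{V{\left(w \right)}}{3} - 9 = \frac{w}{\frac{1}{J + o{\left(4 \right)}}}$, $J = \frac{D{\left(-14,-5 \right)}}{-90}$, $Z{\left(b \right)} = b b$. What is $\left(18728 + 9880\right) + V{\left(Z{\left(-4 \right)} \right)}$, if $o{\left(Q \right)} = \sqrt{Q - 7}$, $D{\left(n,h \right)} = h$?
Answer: $\frac{85913}{3} + 48 i \sqrt{3} \approx 28638.0 + 83.138 i$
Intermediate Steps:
$o{\left(Q \right)} = \sqrt{-7 + Q}$
$Z{\left(b \right)} = b^{2}$
$J = \frac{1}{18}$ ($J = - \frac{5}{-90} = \left(-5\right) \left(- \frac{1}{90}\right) = \frac{1}{18} \approx 0.055556$)
$V{\left(w \right)} = 27 + 3 w \left(\frac{1}{18} + i \sqrt{3}\right)$ ($V{\left(w \right)} = 27 + 3 \frac{w}{\frac{1}{\frac{1}{18} + \sqrt{-7 + 4}}} = 27 + 3 \frac{w}{\frac{1}{\frac{1}{18} + \sqrt{-3}}} = 27 + 3 \frac{w}{\frac{1}{\frac{1}{18} + i \sqrt{3}}} = 27 + 3 w \left(\frac{1}{18} + i \sqrt{3}\right)$)
$\left(18728 + 9880\right) + V{\left(Z{\left(-4 \right)} \right)} = \left(18728 + 9880\right) + \left(27 + \frac{\left(-4\right)^{2}}{6} + 3 i \left(-4\right)^{2} \sqrt{3}\right) = 28608 + \left(27 + \frac{1}{6} \cdot 16 + 3 i 16 \sqrt{3}\right) = 28608 + \left(27 + \frac{8}{3} + 48 i \sqrt{3}\right) = 28608 + \left(\frac{89}{3} + 48 i \sqrt{3}\right) = \frac{85913}{3} + 48 i \sqrt{3}$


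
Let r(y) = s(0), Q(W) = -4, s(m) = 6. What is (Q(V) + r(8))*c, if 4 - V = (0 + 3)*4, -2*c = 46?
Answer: -46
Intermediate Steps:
c = -23 (c = -½*46 = -23)
V = -8 (V = 4 - (0 + 3)*4 = 4 - 3*4 = 4 - 1*12 = 4 - 12 = -8)
r(y) = 6
(Q(V) + r(8))*c = (-4 + 6)*(-23) = 2*(-23) = -46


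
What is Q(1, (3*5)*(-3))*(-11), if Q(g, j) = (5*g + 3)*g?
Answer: -88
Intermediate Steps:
Q(g, j) = g*(3 + 5*g) (Q(g, j) = (3 + 5*g)*g = g*(3 + 5*g))
Q(1, (3*5)*(-3))*(-11) = (1*(3 + 5*1))*(-11) = (1*(3 + 5))*(-11) = (1*8)*(-11) = 8*(-11) = -88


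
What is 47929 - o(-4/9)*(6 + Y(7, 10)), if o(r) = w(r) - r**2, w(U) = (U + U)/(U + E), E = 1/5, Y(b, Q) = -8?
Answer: 42710867/891 ≈ 47936.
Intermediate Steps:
E = 1/5 ≈ 0.20000
w(U) = 2*U/(1/5 + U) (w(U) = (U + U)/(U + 1/5) = (2*U)/(1/5 + U) = 2*U/(1/5 + U))
o(r) = -r**2 + 10*r/(1 + 5*r) (o(r) = 10*r/(1 + 5*r) - r**2 = -r**2 + 10*r/(1 + 5*r))
47929 - o(-4/9)*(6 + Y(7, 10)) = 47929 - (-4/9)*(10 - (-4)/9 - 5*(-4/9)**2)/(1 + 5*(-4/9))*(6 - 8) = 47929 - (-4*1/9)*(10 - (-4)/9 - 5*(-4*1/9)**2)/(1 + 5*(-4*1/9))*(-2) = 47929 - (-4*(10 - 1*(-4/9) - 5*(-4/9)**2)/(9*(1 + 5*(-4/9))))*(-2) = 47929 - (-4*(10 + 4/9 - 5*16/81)/(9*(1 - 20/9)))*(-2) = 47929 - (-4*(10 + 4/9 - 80/81)/(9*(-11/9)))*(-2) = 47929 - (-4/9*(-9/11)*766/81)*(-2) = 47929 - 3064*(-2)/891 = 47929 - 1*(-6128/891) = 47929 + 6128/891 = 42710867/891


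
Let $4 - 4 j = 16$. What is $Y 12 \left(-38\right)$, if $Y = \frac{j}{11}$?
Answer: $\frac{1368}{11} \approx 124.36$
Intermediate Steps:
$j = -3$ ($j = 1 - 4 = -3$)
$Y = - \frac{3}{11} \approx -0.27273$
$Y 12 \left(-38\right) = \left(- \frac{3}{11}\right) 12 \left(-38\right) = \left(- \frac{36}{11}\right) \left(-38\right) = \frac{1368}{11}$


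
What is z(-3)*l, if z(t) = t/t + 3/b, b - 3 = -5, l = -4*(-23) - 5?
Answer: -87/2 ≈ -43.500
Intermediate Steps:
l = 87 (l = 92 - 5 = 87)
b = -2 (b = 3 - 5 = -2)
z(t) = -½ (z(t) = t/t + 3/(-2) = 1 + 3*(-½) = 1 - 3/2 = -½)
z(-3)*l = -½*87 = -87/2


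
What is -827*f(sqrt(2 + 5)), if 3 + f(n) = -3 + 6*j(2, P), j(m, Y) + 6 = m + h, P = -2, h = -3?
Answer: 39696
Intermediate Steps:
j(m, Y) = -9 + m (j(m, Y) = -6 + (m - 3) = -6 + (-3 + m) = -9 + m)
f(n) = -48 (f(n) = -3 + (-3 + 6*(-9 + 2)) = -3 + (-3 + 6*(-7)) = -3 + (-3 - 42) = -3 - 45 = -48)
-827*f(sqrt(2 + 5)) = -827*(-48) = 39696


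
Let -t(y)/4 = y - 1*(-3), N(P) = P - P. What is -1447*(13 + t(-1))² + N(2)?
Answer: -36175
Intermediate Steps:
N(P) = 0
t(y) = -12 - 4*y (t(y) = -4*(y - 1*(-3)) = -4*(y + 3) = -4*(3 + y) = -12 - 4*y)
-1447*(13 + t(-1))² + N(2) = -1447*(13 + (-12 - 4*(-1)))² + 0 = -1447*(13 + (-12 + 4))² + 0 = -1447*(13 - 8)² + 0 = -1447*5² + 0 = -1447*25 + 0 = -36175 + 0 = -36175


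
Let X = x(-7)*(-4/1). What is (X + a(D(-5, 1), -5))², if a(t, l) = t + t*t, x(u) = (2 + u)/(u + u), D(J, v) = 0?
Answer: 100/49 ≈ 2.0408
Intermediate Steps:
x(u) = (2 + u)/(2*u) (x(u) = (2 + u)/((2*u)) = (2 + u)*(1/(2*u)) = (2 + u)/(2*u))
a(t, l) = t + t²
X = -10/7 (X = ((½)*(2 - 7)/(-7))*(-4/1) = ((½)*(-⅐)*(-5))*(-4*1) = (5/14)*(-4) = -10/7 ≈ -1.4286)
(X + a(D(-5, 1), -5))² = (-10/7 + 0*(1 + 0))² = (-10/7 + 0*1)² = (-10/7 + 0)² = (-10/7)² = 100/49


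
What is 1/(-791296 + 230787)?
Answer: -1/560509 ≈ -1.7841e-6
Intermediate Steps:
1/(-791296 + 230787) = 1/(-560509) = -1/560509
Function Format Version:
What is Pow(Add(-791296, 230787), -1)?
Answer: Rational(-1, 560509) ≈ -1.7841e-6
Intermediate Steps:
Pow(Add(-791296, 230787), -1) = Pow(-560509, -1) = Rational(-1, 560509)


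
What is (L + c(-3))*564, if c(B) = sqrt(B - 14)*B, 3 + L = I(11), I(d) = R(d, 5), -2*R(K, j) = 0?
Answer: -1692 - 1692*I*sqrt(17) ≈ -1692.0 - 6976.3*I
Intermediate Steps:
R(K, j) = 0 (R(K, j) = -1/2*0 = 0)
I(d) = 0
L = -3 (L = -3 + 0 = -3)
c(B) = B*sqrt(-14 + B) (c(B) = sqrt(-14 + B)*B = B*sqrt(-14 + B))
(L + c(-3))*564 = (-3 - 3*sqrt(-14 - 3))*564 = (-3 - 3*I*sqrt(17))*564 = -1692 - 1692*I*sqrt(17)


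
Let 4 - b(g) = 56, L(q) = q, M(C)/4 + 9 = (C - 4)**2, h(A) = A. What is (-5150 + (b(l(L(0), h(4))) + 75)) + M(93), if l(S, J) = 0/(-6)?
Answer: 26521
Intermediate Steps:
M(C) = -36 + 4*(-4 + C)**2 (M(C) = -36 + 4*(C - 4)**2 = -36 + 4*(-4 + C)**2)
l(S, J) = 0 (l(S, J) = 0*(-1/6) = 0)
b(g) = -52 (b(g) = 4 - 1*56 = 4 - 56 = -52)
(-5150 + (b(l(L(0), h(4))) + 75)) + M(93) = (-5150 + (-52 + 75)) + (-36 + 4*(-4 + 93)**2) = (-5150 + 23) + (-36 + 4*89**2) = -5127 + (-36 + 4*7921) = -5127 + (-36 + 31684) = -5127 + 31648 = 26521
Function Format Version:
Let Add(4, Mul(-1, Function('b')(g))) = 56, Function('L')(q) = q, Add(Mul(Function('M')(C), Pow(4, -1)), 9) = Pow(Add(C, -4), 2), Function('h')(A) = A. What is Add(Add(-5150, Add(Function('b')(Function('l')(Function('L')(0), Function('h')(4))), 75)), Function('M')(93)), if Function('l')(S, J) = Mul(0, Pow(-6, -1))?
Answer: 26521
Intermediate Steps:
Function('M')(C) = Add(-36, Mul(4, Pow(Add(-4, C), 2))) (Function('M')(C) = Add(-36, Mul(4, Pow(Add(C, -4), 2))) = Add(-36, Mul(4, Pow(Add(-4, C), 2))))
Function('l')(S, J) = 0 (Function('l')(S, J) = Mul(0, Rational(-1, 6)) = 0)
Function('b')(g) = -52 (Function('b')(g) = Add(4, Mul(-1, 56)) = Add(4, -56) = -52)
Add(Add(-5150, Add(Function('b')(Function('l')(Function('L')(0), Function('h')(4))), 75)), Function('M')(93)) = Add(Add(-5150, Add(-52, 75)), Add(-36, Mul(4, Pow(Add(-4, 93), 2)))) = Add(Add(-5150, 23), Add(-36, Mul(4, Pow(89, 2)))) = Add(-5127, Add(-36, Mul(4, 7921))) = Add(-5127, Add(-36, 31684)) = Add(-5127, 31648) = 26521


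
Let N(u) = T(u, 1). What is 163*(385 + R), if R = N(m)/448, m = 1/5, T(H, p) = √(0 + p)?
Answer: 28114403/448 ≈ 62755.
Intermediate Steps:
T(H, p) = √p
m = ⅕ ≈ 0.20000
N(u) = 1 (N(u) = √1 = 1)
R = 1/448 ≈ 0.0022321
163*(385 + R) = 163*(385 + 1/448) = 163*(172481/448) = 28114403/448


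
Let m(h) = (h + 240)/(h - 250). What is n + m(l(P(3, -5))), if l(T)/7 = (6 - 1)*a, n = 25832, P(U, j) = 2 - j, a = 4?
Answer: 284114/11 ≈ 25829.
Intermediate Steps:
l(T) = 140 (l(T) = 7*((6 - 1)*4) = 7*(5*4) = 7*20 = 140)
m(h) = (240 + h)/(-250 + h)
n + m(l(P(3, -5))) = 25832 + (240 + 140)/(-250 + 140) = 25832 + 380/(-110) = 25832 - 1/110*380 = 25832 - 38/11 = 284114/11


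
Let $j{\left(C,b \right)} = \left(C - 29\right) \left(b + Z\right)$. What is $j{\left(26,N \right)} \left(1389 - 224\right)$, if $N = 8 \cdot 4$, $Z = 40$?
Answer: $-251640$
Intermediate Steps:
$N = 32$
$j{\left(C,b \right)} = \left(-29 + C\right) \left(40 + b\right)$ ($j{\left(C,b \right)} = \left(C - 29\right) \left(b + 40\right) = \left(-29 + C\right) \left(40 + b\right)$)
$j{\left(26,N \right)} \left(1389 - 224\right) = \left(-1160 - 928 + 40 \cdot 26 + 26 \cdot 32\right) \left(1389 - 224\right) = \left(-1160 - 928 + 1040 + 832\right) 1165 = \left(-216\right) 1165 = -251640$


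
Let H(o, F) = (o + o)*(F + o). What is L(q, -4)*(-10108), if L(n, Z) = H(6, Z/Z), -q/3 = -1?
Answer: -849072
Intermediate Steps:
q = 3 (q = -3*(-1) = 3)
H(o, F) = 2*o*(F + o) (H(o, F) = (2*o)*(F + o) = 2*o*(F + o))
L(n, Z) = 84 (L(n, Z) = 2*6*(Z/Z + 6) = 2*6*(1 + 6) = 2*6*7 = 84)
L(q, -4)*(-10108) = 84*(-10108) = -849072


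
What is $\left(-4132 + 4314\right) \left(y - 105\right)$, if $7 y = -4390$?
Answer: $-133250$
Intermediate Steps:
$y = - \frac{4390}{7}$ ($y = \frac{1}{7} \left(-4390\right) = - \frac{4390}{7} \approx -627.14$)
$\left(-4132 + 4314\right) \left(y - 105\right) = \left(-4132 + 4314\right) \left(- \frac{4390}{7} - 105\right) = 182 \left(- \frac{5125}{7}\right) = -133250$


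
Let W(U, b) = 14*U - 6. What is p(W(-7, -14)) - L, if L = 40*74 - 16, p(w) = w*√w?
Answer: -2944 - 208*I*√26 ≈ -2944.0 - 1060.6*I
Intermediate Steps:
W(U, b) = -6 + 14*U
p(w) = w^(3/2)
L = 2944 (L = 2960 - 16 = 2944)
p(W(-7, -14)) - L = (-6 + 14*(-7))^(3/2) - 1*2944 = (-6 - 98)^(3/2) - 2944 = (-104)^(3/2) - 2944 = -208*I*√26 - 2944 = -2944 - 208*I*√26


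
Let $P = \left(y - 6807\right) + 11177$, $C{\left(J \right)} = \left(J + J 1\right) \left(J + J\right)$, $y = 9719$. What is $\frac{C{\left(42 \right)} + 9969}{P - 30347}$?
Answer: $- \frac{17025}{16258} \approx -1.0472$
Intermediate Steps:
$C{\left(J \right)} = 4 J^{2}$ ($C{\left(J \right)} = \left(J + J\right) 2 J = 2 J 2 J = 4 J^{2}$)
$P = 14089$ ($P = \left(9719 - 6807\right) + 11177 = 2912 + 11177 = 14089$)
$\frac{C{\left(42 \right)} + 9969}{P - 30347} = \frac{4 \cdot 42^{2} + 9969}{14089 - 30347} = \frac{4 \cdot 1764 + 9969}{-16258} = \left(7056 + 9969\right) \left(- \frac{1}{16258}\right) = 17025 \left(- \frac{1}{16258}\right) = - \frac{17025}{16258}$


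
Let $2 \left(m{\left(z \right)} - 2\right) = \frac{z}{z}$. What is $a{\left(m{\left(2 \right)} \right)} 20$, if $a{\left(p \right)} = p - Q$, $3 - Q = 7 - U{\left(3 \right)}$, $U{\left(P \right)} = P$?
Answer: $70$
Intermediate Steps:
$Q = -1$ ($Q = 3 - \left(7 - 3\right) = 3 - 4 = -1$)
$m{\left(z \right)} = \frac{5}{2}$ ($m{\left(z \right)} = 2 + \frac{z \frac{1}{z}}{2} = 2 + \frac{1}{2} \cdot 1 = 2 + \frac{1}{2} = \frac{5}{2}$)
$a{\left(p \right)} = 1 + p$ ($a{\left(p \right)} = p - -1 = p + 1 = 1 + p$)
$a{\left(m{\left(2 \right)} \right)} 20 = \left(1 + \frac{5}{2}\right) 20 = \frac{7}{2} \cdot 20 = 70$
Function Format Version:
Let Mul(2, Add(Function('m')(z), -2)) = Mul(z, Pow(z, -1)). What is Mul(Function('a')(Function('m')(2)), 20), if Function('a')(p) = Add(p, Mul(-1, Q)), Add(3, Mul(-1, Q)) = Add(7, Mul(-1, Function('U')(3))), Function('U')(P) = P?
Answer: 70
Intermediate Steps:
Q = -1 (Q = Add(3, Mul(-1, Add(7, Mul(-1, 3)))) = Add(3, Mul(-1, Add(7, -3))) = Add(3, Mul(-1, 4)) = Add(3, -4) = -1)
Function('m')(z) = Rational(5, 2) (Function('m')(z) = Add(2, Mul(Rational(1, 2), Mul(z, Pow(z, -1)))) = Add(2, Mul(Rational(1, 2), 1)) = Add(2, Rational(1, 2)) = Rational(5, 2))
Function('a')(p) = Add(1, p) (Function('a')(p) = Add(p, Mul(-1, -1)) = Add(p, 1) = Add(1, p))
Mul(Function('a')(Function('m')(2)), 20) = Mul(Add(1, Rational(5, 2)), 20) = Mul(Rational(7, 2), 20) = 70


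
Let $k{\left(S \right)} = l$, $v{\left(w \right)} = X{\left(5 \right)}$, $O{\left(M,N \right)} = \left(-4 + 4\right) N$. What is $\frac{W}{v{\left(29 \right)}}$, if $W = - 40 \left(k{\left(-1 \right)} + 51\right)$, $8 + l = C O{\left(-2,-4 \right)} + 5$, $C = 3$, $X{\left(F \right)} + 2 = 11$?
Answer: $- \frac{640}{3} \approx -213.33$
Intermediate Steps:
$X{\left(F \right)} = 9$ ($X{\left(F \right)} = -2 + 11 = 9$)
$O{\left(M,N \right)} = 0$ ($O{\left(M,N \right)} = 0 N = 0$)
$v{\left(w \right)} = 9$
$l = -3$ ($l = -8 + \left(3 \cdot 0 + 5\right) = -8 + \left(0 + 5\right) = -8 + 5 = -3$)
$k{\left(S \right)} = -3$
$W = -1920$ ($W = - 40 \left(-3 + 51\right) = \left(-40\right) 48 = -1920$)
$\frac{W}{v{\left(29 \right)}} = - \frac{1920}{9} = \left(-1920\right) \frac{1}{9} = - \frac{640}{3}$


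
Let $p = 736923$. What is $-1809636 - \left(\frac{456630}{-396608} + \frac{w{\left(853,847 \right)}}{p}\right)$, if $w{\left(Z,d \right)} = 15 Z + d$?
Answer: $- \frac{264450590646800935}{146134778592} \approx -1.8096 \cdot 10^{6}$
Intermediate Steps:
$w{\left(Z,d \right)} = d + 15 Z$
$-1809636 - \left(\frac{456630}{-396608} + \frac{w{\left(853,847 \right)}}{p}\right) = -1809636 - \left(\frac{456630}{-396608} + \frac{847 + 15 \cdot 853}{736923}\right) = -1809636 - \left(456630 \left(- \frac{1}{396608}\right) + \left(847 + 12795\right) \frac{1}{736923}\right) = -1809636 - \left(- \frac{228315}{198304} + 13642 \cdot \frac{1}{736923}\right) = -1809636 - \left(- \frac{228315}{198304} + \frac{13642}{736923}\right) = -1809636 - - \frac{165545311577}{146134778592} = -1809636 + \frac{165545311577}{146134778592} = - \frac{264450590646800935}{146134778592}$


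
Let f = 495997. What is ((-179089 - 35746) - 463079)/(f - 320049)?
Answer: -338957/87974 ≈ -3.8529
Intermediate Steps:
((-179089 - 35746) - 463079)/(f - 320049) = ((-179089 - 35746) - 463079)/(495997 - 320049) = (-214835 - 463079)/175948 = -677914*1/175948 = -338957/87974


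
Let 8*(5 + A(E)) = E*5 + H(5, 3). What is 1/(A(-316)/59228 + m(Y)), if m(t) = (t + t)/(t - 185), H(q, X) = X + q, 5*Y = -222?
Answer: 282472/108383 ≈ 2.6062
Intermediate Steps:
Y = -222/5 (Y = (1/5)*(-222) = -222/5 ≈ -44.400)
m(t) = 2*t/(-185 + t) (m(t) = (2*t)/(-185 + t) = 2*t/(-185 + t))
A(E) = -4 + 5*E/8 (A(E) = -5 + (E*5 + (3 + 5))/8 = -5 + (5*E + 8)/8 = -5 + (8 + 5*E)/8 = -5 + (1 + 5*E/8) = -4 + 5*E/8)
1/(A(-316)/59228 + m(Y)) = 1/((-4 + (5/8)*(-316))/59228 + 2*(-222/5)/(-185 - 222/5)) = 1/((-4 - 395/2)*(1/59228) + 2*(-222/5)/(-1147/5)) = 1/(-403/2*1/59228 + 2*(-222/5)*(-5/1147)) = 1/(-31/9112 + 12/31) = 1/(108383/282472) = 282472/108383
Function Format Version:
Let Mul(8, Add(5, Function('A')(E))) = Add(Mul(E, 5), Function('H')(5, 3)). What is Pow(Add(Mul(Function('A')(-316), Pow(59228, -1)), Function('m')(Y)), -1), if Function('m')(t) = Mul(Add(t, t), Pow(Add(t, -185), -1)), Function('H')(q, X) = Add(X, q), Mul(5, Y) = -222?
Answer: Rational(282472, 108383) ≈ 2.6062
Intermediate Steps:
Y = Rational(-222, 5) (Y = Mul(Rational(1, 5), -222) = Rational(-222, 5) ≈ -44.400)
Function('m')(t) = Mul(2, t, Pow(Add(-185, t), -1)) (Function('m')(t) = Mul(Mul(2, t), Pow(Add(-185, t), -1)) = Mul(2, t, Pow(Add(-185, t), -1)))
Function('A')(E) = Add(-4, Mul(Rational(5, 8), E)) (Function('A')(E) = Add(-5, Mul(Rational(1, 8), Add(Mul(E, 5), Add(3, 5)))) = Add(-5, Mul(Rational(1, 8), Add(Mul(5, E), 8))) = Add(-5, Mul(Rational(1, 8), Add(8, Mul(5, E)))) = Add(-5, Add(1, Mul(Rational(5, 8), E))) = Add(-4, Mul(Rational(5, 8), E)))
Pow(Add(Mul(Function('A')(-316), Pow(59228, -1)), Function('m')(Y)), -1) = Pow(Add(Mul(Add(-4, Mul(Rational(5, 8), -316)), Pow(59228, -1)), Mul(2, Rational(-222, 5), Pow(Add(-185, Rational(-222, 5)), -1))), -1) = Pow(Add(Mul(Add(-4, Rational(-395, 2)), Rational(1, 59228)), Mul(2, Rational(-222, 5), Pow(Rational(-1147, 5), -1))), -1) = Pow(Add(Mul(Rational(-403, 2), Rational(1, 59228)), Mul(2, Rational(-222, 5), Rational(-5, 1147))), -1) = Pow(Add(Rational(-31, 9112), Rational(12, 31)), -1) = Pow(Rational(108383, 282472), -1) = Rational(282472, 108383)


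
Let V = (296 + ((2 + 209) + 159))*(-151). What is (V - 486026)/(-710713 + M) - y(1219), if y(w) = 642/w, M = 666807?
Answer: 343433998/26760707 ≈ 12.834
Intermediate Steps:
V = -100566 (V = (296 + (211 + 159))*(-151) = (296 + 370)*(-151) = 666*(-151) = -100566)
(V - 486026)/(-710713 + M) - y(1219) = (-100566 - 486026)/(-710713 + 666807) - 642/1219 = -586592/(-43906) - 642/1219 = -586592*(-1/43906) - 1*642/1219 = 293296/21953 - 642/1219 = 343433998/26760707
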